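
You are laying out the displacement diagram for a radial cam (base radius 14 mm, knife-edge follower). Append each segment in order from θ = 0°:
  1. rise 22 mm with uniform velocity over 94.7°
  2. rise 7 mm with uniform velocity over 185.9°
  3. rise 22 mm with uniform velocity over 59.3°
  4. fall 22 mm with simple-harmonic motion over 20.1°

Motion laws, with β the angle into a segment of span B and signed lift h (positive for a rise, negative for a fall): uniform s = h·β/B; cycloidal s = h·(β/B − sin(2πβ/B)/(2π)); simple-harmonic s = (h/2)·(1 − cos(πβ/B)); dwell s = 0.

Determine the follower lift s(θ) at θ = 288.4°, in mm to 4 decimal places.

seg 1 [0°–94.7°] uniform, h=22: full span → s += 22 → s = 22.0000
seg 2 [94.7°–280.6°] uniform, h=7: full span → s += 7 → s = 29.0000
seg 3 [280.6°–339.9°] uniform, h=22: θ=288.4° here. β=7.8, B=59.3. 22·7.8/59.3 = 2.8938 → s = 31.8938

31.8938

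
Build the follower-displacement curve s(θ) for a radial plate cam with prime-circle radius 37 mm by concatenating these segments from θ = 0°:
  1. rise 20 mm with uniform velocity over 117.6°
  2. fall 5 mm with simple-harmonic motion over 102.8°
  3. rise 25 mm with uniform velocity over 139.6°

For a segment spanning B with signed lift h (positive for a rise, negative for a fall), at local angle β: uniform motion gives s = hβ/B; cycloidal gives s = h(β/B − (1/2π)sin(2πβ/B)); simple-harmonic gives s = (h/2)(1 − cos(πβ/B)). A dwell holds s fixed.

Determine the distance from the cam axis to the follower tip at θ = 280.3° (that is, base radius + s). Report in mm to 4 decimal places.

seg 1 [0°–117.6°] uniform, h=20: full span → s += 20 → s = 20.0000
seg 2 [117.6°–220.4°] simple-harmonic, h=-5: full span → s += -5 → s = 15.0000
seg 3 [220.4°–360°] uniform, h=25: θ=280.3° here. β=59.9, B=139.6. 25·59.9/139.6 = 10.7271 → s = 25.7271
radial distance = base radius + s = 37 + 25.7271 = 62.7271

62.7271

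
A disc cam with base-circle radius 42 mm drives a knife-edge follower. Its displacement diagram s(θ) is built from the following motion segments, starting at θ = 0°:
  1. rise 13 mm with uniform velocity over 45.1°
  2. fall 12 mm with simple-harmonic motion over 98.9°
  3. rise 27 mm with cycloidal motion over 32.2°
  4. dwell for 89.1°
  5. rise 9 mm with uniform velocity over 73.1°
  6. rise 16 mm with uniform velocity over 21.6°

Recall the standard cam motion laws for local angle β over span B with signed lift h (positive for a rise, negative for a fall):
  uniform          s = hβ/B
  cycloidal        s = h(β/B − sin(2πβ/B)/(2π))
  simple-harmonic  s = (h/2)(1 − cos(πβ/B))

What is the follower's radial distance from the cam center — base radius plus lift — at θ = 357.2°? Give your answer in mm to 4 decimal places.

seg 1 [0°–45.1°] uniform, h=13: full span → s += 13 → s = 13.0000
seg 2 [45.1°–144°] simple-harmonic, h=-12: full span → s += -12 → s = 1.0000
seg 3 [144°–176.2°] cycloidal, h=27: full span → s += 27 → s = 28.0000
seg 4 [176.2°–265.3°] dwell: s stays 28.0000
seg 5 [265.3°–338.4°] uniform, h=9: full span → s += 9 → s = 37.0000
seg 6 [338.4°–360°] uniform, h=16: θ=357.2° here. β=18.8, B=21.6. 16·18.8/21.6 = 13.9259 → s = 50.9259
radial distance = base radius + s = 42 + 50.9259 = 92.9259

92.9259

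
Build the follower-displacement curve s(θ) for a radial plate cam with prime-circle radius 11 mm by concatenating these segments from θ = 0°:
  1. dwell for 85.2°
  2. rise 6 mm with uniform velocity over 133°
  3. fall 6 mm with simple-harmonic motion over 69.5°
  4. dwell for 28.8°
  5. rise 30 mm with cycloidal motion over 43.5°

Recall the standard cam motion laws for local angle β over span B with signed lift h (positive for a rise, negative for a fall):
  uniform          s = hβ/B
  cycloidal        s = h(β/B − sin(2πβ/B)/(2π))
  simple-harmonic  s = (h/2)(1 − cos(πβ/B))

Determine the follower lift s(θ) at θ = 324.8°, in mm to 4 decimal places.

seg 1 [0°–85.2°] dwell: s stays 0.0000
seg 2 [85.2°–218.2°] uniform, h=6: full span → s += 6 → s = 6.0000
seg 3 [218.2°–287.7°] simple-harmonic, h=-6: full span → s += -6 → s = 0.0000
seg 4 [287.7°–316.5°] dwell: s stays 0.0000
seg 5 [316.5°–360°] cycloidal, h=30: θ=324.8° here. β=8.3, B=43.5. 30·(0.1908 − sin(2π·0.1908)/(2π)) = 1.2760 → s = 1.2760

1.2760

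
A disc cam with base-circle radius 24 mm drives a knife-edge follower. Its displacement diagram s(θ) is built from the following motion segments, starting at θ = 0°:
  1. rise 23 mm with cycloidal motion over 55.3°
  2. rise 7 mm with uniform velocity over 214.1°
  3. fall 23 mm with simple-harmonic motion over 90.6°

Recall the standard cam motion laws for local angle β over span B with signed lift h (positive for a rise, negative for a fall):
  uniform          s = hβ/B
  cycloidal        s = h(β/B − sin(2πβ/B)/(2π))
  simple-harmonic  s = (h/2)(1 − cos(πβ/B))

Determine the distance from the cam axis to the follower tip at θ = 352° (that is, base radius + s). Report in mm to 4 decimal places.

seg 1 [0°–55.3°] cycloidal, h=23: full span → s += 23 → s = 23.0000
seg 2 [55.3°–269.4°] uniform, h=7: full span → s += 7 → s = 30.0000
seg 3 [269.4°–360°] simple-harmonic, h=-23: θ=352° here. β=82.6, B=90.6. -23/2·(1 − cos(π·0.9117)) = -22.5604 → s = 7.4396
radial distance = base radius + s = 24 + 7.4396 = 31.4396

31.4396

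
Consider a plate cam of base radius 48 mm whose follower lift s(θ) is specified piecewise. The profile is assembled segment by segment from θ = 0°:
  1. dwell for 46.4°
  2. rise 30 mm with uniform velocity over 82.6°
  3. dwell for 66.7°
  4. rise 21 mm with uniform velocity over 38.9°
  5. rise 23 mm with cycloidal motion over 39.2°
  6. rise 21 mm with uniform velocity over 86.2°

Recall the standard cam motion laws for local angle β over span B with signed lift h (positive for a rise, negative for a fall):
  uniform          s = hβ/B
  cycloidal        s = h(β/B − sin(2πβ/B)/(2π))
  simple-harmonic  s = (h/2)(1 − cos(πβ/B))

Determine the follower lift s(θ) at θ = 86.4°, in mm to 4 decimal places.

seg 1 [0°–46.4°] dwell: s stays 0.0000
seg 2 [46.4°–129°] uniform, h=30: θ=86.4° here. β=40, B=82.6. 30·40/82.6 = 14.5278 → s = 14.5278

14.5278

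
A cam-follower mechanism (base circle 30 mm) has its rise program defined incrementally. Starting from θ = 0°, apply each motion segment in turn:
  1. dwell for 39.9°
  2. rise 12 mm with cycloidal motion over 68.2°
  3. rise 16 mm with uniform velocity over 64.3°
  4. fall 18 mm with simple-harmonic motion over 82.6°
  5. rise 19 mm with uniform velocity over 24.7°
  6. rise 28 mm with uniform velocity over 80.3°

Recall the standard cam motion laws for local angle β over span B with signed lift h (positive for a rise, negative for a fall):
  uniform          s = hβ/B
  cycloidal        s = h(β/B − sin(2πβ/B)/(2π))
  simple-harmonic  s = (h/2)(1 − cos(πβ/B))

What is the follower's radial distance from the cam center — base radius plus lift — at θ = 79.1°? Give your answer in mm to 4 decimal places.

seg 1 [0°–39.9°] dwell: s stays 0.0000
seg 2 [39.9°–108.1°] cycloidal, h=12: θ=79.1° here. β=39.2, B=68.2. 12·(0.5748 − sin(2π·0.5748)/(2π)) = 7.7621 → s = 7.7621
radial distance = base radius + s = 30 + 7.7621 = 37.7621

37.7621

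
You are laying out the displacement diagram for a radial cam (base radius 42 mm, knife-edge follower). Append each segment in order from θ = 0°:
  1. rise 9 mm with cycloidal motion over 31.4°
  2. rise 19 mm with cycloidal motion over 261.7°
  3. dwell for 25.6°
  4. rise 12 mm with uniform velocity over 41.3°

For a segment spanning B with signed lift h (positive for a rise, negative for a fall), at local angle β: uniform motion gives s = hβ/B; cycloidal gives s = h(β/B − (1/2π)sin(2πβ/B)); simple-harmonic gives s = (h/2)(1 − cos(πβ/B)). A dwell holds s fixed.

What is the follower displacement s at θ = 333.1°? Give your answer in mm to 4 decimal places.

seg 1 [0°–31.4°] cycloidal, h=9: full span → s += 9 → s = 9.0000
seg 2 [31.4°–293.1°] cycloidal, h=19: full span → s += 19 → s = 28.0000
seg 3 [293.1°–318.7°] dwell: s stays 28.0000
seg 4 [318.7°–360°] uniform, h=12: θ=333.1° here. β=14.4, B=41.3. 12·14.4/41.3 = 4.1840 → s = 32.1840

32.1840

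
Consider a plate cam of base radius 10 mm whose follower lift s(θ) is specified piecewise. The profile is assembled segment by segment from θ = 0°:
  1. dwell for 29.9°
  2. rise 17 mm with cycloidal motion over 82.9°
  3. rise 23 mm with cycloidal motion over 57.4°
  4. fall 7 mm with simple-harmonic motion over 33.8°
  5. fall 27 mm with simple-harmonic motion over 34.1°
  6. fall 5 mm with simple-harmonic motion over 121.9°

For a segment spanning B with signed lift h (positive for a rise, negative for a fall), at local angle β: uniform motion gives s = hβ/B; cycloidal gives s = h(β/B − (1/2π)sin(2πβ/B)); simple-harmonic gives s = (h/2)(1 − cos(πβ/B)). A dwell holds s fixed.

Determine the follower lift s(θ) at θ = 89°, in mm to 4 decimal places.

seg 1 [0°–29.9°] dwell: s stays 0.0000
seg 2 [29.9°–112.8°] cycloidal, h=17: θ=89° here. β=59.1, B=82.9. 17·(0.7129 − sin(2π·0.7129)/(2π)) = 14.7519 → s = 14.7519

14.7519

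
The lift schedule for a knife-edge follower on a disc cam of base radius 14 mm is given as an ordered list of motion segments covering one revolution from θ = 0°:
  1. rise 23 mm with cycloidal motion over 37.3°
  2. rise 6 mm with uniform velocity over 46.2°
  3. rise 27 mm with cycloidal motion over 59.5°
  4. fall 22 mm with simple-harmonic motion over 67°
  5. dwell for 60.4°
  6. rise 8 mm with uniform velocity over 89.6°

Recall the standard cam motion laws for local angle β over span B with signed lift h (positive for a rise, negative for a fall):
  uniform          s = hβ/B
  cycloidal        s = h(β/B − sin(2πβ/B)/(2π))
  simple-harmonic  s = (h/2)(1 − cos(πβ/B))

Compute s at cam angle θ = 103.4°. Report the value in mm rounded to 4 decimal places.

seg 1 [0°–37.3°] cycloidal, h=23: full span → s += 23 → s = 23.0000
seg 2 [37.3°–83.5°] uniform, h=6: full span → s += 6 → s = 29.0000
seg 3 [83.5°–143°] cycloidal, h=27: θ=103.4° here. β=19.9, B=59.5. 27·(0.3345 − sin(2π·0.3345)/(2π)) = 5.3240 → s = 34.3240

34.3240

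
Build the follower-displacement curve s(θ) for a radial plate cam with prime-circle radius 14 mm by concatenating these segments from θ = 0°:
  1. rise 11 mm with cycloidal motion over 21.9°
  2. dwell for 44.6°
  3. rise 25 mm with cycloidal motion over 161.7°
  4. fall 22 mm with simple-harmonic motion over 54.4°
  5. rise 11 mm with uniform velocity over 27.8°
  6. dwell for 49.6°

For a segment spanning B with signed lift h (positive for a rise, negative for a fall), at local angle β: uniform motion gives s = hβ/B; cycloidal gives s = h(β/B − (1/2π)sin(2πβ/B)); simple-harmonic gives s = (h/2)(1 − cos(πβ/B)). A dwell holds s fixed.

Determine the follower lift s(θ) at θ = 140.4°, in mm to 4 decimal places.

seg 1 [0°–21.9°] cycloidal, h=11: full span → s += 11 → s = 11.0000
seg 2 [21.9°–66.5°] dwell: s stays 11.0000
seg 3 [66.5°–228.2°] cycloidal, h=25: θ=140.4° here. β=73.9, B=161.7. 25·(0.4570 − sin(2π·0.4570)/(2π)) = 10.3640 → s = 21.3640

21.3640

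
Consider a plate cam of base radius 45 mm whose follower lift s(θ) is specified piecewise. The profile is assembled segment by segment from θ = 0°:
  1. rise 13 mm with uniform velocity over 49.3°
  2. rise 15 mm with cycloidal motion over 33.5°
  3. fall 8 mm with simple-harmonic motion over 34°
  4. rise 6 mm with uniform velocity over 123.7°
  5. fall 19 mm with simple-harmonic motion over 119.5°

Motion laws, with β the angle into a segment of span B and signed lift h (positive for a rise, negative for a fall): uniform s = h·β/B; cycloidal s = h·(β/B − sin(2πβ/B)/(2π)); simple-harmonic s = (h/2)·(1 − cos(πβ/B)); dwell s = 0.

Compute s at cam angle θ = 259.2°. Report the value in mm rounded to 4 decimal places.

seg 1 [0°–49.3°] uniform, h=13: full span → s += 13 → s = 13.0000
seg 2 [49.3°–82.8°] cycloidal, h=15: full span → s += 15 → s = 28.0000
seg 3 [82.8°–116.8°] simple-harmonic, h=-8: full span → s += -8 → s = 20.0000
seg 4 [116.8°–240.5°] uniform, h=6: full span → s += 6 → s = 26.0000
seg 5 [240.5°–360°] simple-harmonic, h=-19: θ=259.2° here. β=18.7, B=119.5. -19/2·(1 − cos(π·0.1565)) = -1.1251 → s = 24.8749

24.8749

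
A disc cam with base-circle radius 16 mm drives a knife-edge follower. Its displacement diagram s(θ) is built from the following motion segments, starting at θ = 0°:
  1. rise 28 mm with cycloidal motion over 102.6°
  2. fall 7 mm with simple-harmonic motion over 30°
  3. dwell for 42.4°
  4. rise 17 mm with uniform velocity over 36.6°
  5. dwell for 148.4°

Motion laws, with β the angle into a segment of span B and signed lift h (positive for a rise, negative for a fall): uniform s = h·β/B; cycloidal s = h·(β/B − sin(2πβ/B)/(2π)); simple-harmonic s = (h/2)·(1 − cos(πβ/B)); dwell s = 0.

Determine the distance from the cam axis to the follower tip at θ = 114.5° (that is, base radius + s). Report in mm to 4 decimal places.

seg 1 [0°–102.6°] cycloidal, h=28: full span → s += 28 → s = 28.0000
seg 2 [102.6°–132.6°] simple-harmonic, h=-7: θ=114.5° here. β=11.9, B=30. -7/2·(1 − cos(π·0.3967)) = -2.3836 → s = 25.6164
radial distance = base radius + s = 16 + 25.6164 = 41.6164

41.6164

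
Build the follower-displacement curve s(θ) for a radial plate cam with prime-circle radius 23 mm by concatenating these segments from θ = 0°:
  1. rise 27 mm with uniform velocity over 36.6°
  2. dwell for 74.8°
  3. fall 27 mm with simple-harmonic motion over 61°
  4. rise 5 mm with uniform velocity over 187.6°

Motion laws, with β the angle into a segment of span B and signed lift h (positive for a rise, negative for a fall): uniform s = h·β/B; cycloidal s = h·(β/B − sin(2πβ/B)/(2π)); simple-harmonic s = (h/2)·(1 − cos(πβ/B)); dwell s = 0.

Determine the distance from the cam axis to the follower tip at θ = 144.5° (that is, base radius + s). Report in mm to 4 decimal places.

seg 1 [0°–36.6°] uniform, h=27: full span → s += 27 → s = 27.0000
seg 2 [36.6°–111.4°] dwell: s stays 27.0000
seg 3 [111.4°–172.4°] simple-harmonic, h=-27: θ=144.5° here. β=33.1, B=61. -27/2·(1 − cos(π·0.5426)) = -15.3023 → s = 11.6977
radial distance = base radius + s = 23 + 11.6977 = 34.6977

34.6977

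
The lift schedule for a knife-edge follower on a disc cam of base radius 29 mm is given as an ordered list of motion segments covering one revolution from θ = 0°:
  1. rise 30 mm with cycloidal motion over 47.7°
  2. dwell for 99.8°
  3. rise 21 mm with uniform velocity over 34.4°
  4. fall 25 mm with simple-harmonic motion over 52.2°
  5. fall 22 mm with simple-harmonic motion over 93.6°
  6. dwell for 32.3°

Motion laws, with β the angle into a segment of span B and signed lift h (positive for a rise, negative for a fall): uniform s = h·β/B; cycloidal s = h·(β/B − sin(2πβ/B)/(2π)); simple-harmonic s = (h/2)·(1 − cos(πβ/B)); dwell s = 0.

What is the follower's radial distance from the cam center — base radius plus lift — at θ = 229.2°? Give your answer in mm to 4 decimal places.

seg 1 [0°–47.7°] cycloidal, h=30: full span → s += 30 → s = 30.0000
seg 2 [47.7°–147.5°] dwell: s stays 30.0000
seg 3 [147.5°–181.9°] uniform, h=21: full span → s += 21 → s = 51.0000
seg 4 [181.9°–234.1°] simple-harmonic, h=-25: θ=229.2° here. β=47.3, B=52.2. -25/2·(1 − cos(π·0.9061)) = -24.4604 → s = 26.5396
radial distance = base radius + s = 29 + 26.5396 = 55.5396

55.5396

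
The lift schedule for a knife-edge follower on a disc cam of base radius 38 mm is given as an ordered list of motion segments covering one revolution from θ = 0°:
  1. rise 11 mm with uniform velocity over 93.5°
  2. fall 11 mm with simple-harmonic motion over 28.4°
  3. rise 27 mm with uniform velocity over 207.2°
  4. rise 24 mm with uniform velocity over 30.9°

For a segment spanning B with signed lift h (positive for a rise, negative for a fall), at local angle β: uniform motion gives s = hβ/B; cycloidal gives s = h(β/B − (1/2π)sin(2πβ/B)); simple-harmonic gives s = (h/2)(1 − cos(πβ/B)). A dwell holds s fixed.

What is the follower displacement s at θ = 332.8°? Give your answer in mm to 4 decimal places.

seg 1 [0°–93.5°] uniform, h=11: full span → s += 11 → s = 11.0000
seg 2 [93.5°–121.9°] simple-harmonic, h=-11: full span → s += -11 → s = 0.0000
seg 3 [121.9°–329.1°] uniform, h=27: full span → s += 27 → s = 27.0000
seg 4 [329.1°–360°] uniform, h=24: θ=332.8° here. β=3.7, B=30.9. 24·3.7/30.9 = 2.8738 → s = 29.8738

29.8738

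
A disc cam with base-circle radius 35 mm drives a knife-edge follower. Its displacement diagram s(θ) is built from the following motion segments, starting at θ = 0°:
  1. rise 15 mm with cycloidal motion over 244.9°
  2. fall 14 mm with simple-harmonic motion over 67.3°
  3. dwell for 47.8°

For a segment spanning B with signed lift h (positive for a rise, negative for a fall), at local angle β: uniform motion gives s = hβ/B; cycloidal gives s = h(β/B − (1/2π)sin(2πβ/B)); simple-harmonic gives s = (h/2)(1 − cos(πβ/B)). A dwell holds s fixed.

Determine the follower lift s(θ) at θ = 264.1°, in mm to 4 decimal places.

seg 1 [0°–244.9°] cycloidal, h=15: full span → s += 15 → s = 15.0000
seg 2 [244.9°–312.2°] simple-harmonic, h=-14: θ=264.1° here. β=19.2, B=67.3. -14/2·(1 − cos(π·0.2853)) = -2.6283 → s = 12.3717

12.3717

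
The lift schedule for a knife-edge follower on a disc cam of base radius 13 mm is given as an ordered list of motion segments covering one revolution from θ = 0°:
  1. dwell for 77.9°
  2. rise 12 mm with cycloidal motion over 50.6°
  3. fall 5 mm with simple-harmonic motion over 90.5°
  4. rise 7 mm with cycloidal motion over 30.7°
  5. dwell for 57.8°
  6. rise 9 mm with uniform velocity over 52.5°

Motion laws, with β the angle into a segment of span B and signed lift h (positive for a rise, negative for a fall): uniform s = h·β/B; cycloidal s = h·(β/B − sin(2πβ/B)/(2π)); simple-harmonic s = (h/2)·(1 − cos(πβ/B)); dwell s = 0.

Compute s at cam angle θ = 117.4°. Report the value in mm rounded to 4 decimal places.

seg 1 [0°–77.9°] dwell: s stays 0.0000
seg 2 [77.9°–128.5°] cycloidal, h=12: θ=117.4° here. β=39.5, B=50.6. 12·(0.7806 − sin(2π·0.7806)/(2π)) = 11.2422 → s = 11.2422

11.2422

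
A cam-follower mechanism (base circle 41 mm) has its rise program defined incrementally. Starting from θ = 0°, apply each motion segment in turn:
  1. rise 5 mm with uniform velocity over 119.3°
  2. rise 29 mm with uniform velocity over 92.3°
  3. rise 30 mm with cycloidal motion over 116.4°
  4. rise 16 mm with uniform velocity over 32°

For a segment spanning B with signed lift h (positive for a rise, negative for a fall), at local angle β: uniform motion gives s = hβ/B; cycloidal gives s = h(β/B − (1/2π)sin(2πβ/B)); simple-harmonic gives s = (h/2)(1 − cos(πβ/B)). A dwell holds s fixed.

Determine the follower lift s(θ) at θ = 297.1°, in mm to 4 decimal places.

seg 1 [0°–119.3°] uniform, h=5: full span → s += 5 → s = 5.0000
seg 2 [119.3°–211.6°] uniform, h=29: full span → s += 29 → s = 34.0000
seg 3 [211.6°–328°] cycloidal, h=30: θ=297.1° here. β=85.5, B=116.4. 30·(0.7345 − sin(2π·0.7345)/(2π)) = 26.7882 → s = 60.7882

60.7882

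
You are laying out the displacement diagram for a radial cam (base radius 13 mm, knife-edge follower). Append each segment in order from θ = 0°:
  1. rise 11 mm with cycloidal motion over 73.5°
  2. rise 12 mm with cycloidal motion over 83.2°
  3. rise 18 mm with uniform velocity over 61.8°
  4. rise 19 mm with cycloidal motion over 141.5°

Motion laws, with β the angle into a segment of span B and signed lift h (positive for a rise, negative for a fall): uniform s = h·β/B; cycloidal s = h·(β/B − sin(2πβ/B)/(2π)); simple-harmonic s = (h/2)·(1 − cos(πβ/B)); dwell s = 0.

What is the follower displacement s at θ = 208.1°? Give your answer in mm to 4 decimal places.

seg 1 [0°–73.5°] cycloidal, h=11: full span → s += 11 → s = 11.0000
seg 2 [73.5°–156.7°] cycloidal, h=12: full span → s += 12 → s = 23.0000
seg 3 [156.7°–218.5°] uniform, h=18: θ=208.1° here. β=51.4, B=61.8. 18·51.4/61.8 = 14.9709 → s = 37.9709

37.9709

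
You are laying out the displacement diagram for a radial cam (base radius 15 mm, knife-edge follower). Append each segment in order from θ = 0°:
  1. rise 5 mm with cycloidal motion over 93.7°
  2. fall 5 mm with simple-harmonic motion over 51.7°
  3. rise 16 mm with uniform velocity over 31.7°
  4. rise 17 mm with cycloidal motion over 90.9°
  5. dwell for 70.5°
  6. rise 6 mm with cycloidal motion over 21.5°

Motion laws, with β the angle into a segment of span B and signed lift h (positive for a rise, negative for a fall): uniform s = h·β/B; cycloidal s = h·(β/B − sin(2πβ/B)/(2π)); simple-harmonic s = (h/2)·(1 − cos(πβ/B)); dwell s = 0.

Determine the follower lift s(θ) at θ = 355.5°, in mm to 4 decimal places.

seg 1 [0°–93.7°] cycloidal, h=5: full span → s += 5 → s = 5.0000
seg 2 [93.7°–145.4°] simple-harmonic, h=-5: full span → s += -5 → s = 0.0000
seg 3 [145.4°–177.1°] uniform, h=16: full span → s += 16 → s = 16.0000
seg 4 [177.1°–268°] cycloidal, h=17: full span → s += 17 → s = 33.0000
seg 5 [268°–338.5°] dwell: s stays 33.0000
seg 6 [338.5°–360°] cycloidal, h=6: θ=355.5° here. β=17, B=21.5. 6·(0.7907 − sin(2π·0.7907)/(2π)) = 5.6681 → s = 38.6681

38.6681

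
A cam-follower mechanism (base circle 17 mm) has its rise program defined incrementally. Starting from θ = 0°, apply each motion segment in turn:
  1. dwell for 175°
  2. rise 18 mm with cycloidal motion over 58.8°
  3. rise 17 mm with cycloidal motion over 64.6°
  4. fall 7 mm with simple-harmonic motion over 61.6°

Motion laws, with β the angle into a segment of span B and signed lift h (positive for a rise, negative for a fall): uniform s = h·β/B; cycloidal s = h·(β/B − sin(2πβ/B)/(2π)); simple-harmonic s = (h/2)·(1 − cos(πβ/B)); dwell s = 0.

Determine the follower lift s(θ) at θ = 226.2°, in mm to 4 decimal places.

seg 1 [0°–175°] dwell: s stays 0.0000
seg 2 [175°–233.8°] cycloidal, h=18: θ=226.2° here. β=51.2, B=58.8. 18·(0.8707 − sin(2π·0.8707)/(2π)) = 17.7526 → s = 17.7526

17.7526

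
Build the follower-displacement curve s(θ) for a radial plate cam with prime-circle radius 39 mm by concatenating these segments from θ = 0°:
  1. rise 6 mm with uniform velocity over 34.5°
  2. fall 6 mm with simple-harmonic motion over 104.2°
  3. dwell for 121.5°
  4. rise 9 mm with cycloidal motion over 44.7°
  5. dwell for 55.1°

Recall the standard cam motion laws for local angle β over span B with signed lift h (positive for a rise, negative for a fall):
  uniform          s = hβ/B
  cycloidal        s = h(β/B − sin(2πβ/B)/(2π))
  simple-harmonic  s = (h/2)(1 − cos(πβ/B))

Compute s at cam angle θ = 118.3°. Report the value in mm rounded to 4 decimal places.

seg 1 [0°–34.5°] uniform, h=6: full span → s += 6 → s = 6.0000
seg 2 [34.5°–138.7°] simple-harmonic, h=-6: θ=118.3° here. β=83.8, B=104.2. -6/2·(1 − cos(π·0.8042)) = -5.4502 → s = 0.5498

0.5498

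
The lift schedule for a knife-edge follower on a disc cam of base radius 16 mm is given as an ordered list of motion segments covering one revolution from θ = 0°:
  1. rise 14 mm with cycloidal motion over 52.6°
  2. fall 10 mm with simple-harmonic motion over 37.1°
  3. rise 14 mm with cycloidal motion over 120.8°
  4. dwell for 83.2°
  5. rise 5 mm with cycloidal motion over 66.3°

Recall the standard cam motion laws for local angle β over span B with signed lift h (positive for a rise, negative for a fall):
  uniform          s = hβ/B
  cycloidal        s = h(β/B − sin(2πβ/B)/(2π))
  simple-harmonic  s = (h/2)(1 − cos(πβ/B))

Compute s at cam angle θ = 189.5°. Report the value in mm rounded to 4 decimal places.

seg 1 [0°–52.6°] cycloidal, h=14: full span → s += 14 → s = 14.0000
seg 2 [52.6°–89.7°] simple-harmonic, h=-10: full span → s += -10 → s = 4.0000
seg 3 [89.7°–210.5°] cycloidal, h=14: θ=189.5° here. β=99.8, B=120.8. 14·(0.8262 − sin(2π·0.8262)/(2π)) = 13.5441 → s = 17.5441

17.5441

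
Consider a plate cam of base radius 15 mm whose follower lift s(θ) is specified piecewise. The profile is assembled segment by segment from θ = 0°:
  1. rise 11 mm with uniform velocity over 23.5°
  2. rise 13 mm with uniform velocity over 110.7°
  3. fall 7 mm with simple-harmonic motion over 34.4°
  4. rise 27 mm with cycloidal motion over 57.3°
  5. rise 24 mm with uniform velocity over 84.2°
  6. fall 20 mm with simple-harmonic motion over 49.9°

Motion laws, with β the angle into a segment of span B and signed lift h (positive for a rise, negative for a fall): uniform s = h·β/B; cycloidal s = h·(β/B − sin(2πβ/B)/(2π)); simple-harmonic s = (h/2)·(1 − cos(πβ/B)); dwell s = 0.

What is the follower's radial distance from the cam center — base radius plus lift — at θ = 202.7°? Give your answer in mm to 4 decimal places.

seg 1 [0°–23.5°] uniform, h=11: full span → s += 11 → s = 11.0000
seg 2 [23.5°–134.2°] uniform, h=13: full span → s += 13 → s = 24.0000
seg 3 [134.2°–168.6°] simple-harmonic, h=-7: full span → s += -7 → s = 17.0000
seg 4 [168.6°–225.9°] cycloidal, h=27: θ=202.7° here. β=34.1, B=57.3. 27·(0.5951 − sin(2π·0.5951)/(2π)) = 18.4860 → s = 35.4860
radial distance = base radius + s = 15 + 35.4860 = 50.4860

50.4860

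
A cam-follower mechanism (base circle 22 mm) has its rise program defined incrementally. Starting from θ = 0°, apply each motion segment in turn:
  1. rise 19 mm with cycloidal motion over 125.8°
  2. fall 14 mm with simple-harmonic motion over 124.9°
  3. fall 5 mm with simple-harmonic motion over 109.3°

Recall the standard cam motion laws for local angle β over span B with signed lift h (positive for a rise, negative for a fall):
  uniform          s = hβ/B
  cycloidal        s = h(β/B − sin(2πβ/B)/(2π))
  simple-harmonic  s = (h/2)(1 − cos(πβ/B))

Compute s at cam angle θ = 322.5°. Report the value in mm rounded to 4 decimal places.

seg 1 [0°–125.8°] cycloidal, h=19: full span → s += 19 → s = 19.0000
seg 2 [125.8°–250.7°] simple-harmonic, h=-14: full span → s += -14 → s = 5.0000
seg 3 [250.7°–360°] simple-harmonic, h=-5: θ=322.5° here. β=71.8, B=109.3. -5/2·(1 − cos(π·0.6569)) = -3.6830 → s = 1.3170

1.3170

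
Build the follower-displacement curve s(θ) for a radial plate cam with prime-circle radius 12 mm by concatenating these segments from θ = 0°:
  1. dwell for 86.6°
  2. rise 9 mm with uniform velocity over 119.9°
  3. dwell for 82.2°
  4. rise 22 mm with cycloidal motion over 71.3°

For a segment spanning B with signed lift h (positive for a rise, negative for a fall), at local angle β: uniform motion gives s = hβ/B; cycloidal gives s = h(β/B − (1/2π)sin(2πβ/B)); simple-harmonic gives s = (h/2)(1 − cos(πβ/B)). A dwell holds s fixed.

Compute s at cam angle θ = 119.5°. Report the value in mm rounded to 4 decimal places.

seg 1 [0°–86.6°] dwell: s stays 0.0000
seg 2 [86.6°–206.5°] uniform, h=9: θ=119.5° here. β=32.9, B=119.9. 9·32.9/119.9 = 2.4696 → s = 2.4696

2.4696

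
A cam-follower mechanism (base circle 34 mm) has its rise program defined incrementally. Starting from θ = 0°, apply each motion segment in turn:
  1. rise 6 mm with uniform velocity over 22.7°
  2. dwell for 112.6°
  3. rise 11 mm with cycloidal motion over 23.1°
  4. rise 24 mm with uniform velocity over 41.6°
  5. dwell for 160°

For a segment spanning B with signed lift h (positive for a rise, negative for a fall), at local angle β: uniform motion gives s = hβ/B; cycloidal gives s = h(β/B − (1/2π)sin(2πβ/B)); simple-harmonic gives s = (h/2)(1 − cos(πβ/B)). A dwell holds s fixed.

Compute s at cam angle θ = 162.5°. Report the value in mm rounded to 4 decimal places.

seg 1 [0°–22.7°] uniform, h=6: full span → s += 6 → s = 6.0000
seg 2 [22.7°–135.3°] dwell: s stays 6.0000
seg 3 [135.3°–158.4°] cycloidal, h=11: full span → s += 11 → s = 17.0000
seg 4 [158.4°–200°] uniform, h=24: θ=162.5° here. β=4.1, B=41.6. 24·4.1/41.6 = 2.3654 → s = 19.3654

19.3654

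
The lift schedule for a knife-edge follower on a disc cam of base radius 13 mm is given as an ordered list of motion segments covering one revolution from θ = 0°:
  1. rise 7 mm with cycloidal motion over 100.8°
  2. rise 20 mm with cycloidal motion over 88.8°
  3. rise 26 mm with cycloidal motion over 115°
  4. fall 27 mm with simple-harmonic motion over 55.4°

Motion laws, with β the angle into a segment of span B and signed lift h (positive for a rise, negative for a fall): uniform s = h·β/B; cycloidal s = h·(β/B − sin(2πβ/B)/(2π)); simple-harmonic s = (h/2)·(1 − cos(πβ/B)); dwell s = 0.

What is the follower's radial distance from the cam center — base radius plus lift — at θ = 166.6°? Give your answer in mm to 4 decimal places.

seg 1 [0°–100.8°] cycloidal, h=7: full span → s += 7 → s = 7.0000
seg 2 [100.8°–189.6°] cycloidal, h=20: θ=166.6° here. β=65.8, B=88.8. 20·(0.7410 − sin(2π·0.7410)/(2π)) = 17.9978 → s = 24.9978
radial distance = base radius + s = 13 + 24.9978 = 37.9978

37.9978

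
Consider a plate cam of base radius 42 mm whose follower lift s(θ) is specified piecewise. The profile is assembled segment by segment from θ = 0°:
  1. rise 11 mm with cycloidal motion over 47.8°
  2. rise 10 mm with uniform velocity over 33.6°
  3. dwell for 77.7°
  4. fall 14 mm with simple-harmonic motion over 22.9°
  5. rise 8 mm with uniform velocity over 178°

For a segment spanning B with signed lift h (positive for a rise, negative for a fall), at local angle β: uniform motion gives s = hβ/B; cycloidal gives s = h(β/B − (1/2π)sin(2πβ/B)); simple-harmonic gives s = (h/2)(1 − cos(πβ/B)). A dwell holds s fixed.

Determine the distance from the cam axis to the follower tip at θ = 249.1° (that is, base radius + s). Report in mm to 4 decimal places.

seg 1 [0°–47.8°] cycloidal, h=11: full span → s += 11 → s = 11.0000
seg 2 [47.8°–81.4°] uniform, h=10: full span → s += 10 → s = 21.0000
seg 3 [81.4°–159.1°] dwell: s stays 21.0000
seg 4 [159.1°–182°] simple-harmonic, h=-14: full span → s += -14 → s = 7.0000
seg 5 [182°–360°] uniform, h=8: θ=249.1° here. β=67.1, B=178. 8·67.1/178 = 3.0157 → s = 10.0157
radial distance = base radius + s = 42 + 10.0157 = 52.0157

52.0157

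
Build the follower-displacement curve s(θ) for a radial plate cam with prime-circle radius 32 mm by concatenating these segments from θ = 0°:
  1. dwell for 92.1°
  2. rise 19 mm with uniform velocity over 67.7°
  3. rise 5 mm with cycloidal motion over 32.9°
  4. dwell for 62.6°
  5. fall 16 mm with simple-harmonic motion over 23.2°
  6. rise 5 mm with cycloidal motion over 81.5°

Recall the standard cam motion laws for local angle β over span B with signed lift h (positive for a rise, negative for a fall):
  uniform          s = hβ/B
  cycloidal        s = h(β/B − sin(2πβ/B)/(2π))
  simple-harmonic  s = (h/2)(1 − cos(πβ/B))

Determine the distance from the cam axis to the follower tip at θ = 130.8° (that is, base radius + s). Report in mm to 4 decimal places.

seg 1 [0°–92.1°] dwell: s stays 0.0000
seg 2 [92.1°–159.8°] uniform, h=19: θ=130.8° here. β=38.7, B=67.7. 19·38.7/67.7 = 10.8612 → s = 10.8612
radial distance = base radius + s = 32 + 10.8612 = 42.8612

42.8612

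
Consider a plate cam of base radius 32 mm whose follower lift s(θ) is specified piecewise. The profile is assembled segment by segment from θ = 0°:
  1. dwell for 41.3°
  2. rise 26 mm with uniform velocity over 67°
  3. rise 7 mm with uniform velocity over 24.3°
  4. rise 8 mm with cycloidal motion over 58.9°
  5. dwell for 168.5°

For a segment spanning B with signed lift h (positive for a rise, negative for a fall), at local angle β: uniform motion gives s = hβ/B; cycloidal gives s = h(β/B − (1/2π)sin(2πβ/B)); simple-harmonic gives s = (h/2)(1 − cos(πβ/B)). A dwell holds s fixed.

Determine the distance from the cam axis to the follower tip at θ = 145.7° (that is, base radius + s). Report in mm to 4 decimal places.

seg 1 [0°–41.3°] dwell: s stays 0.0000
seg 2 [41.3°–108.3°] uniform, h=26: full span → s += 26 → s = 26.0000
seg 3 [108.3°–132.6°] uniform, h=7: full span → s += 7 → s = 33.0000
seg 4 [132.6°–191.5°] cycloidal, h=8: θ=145.7° here. β=13.1, B=58.9. 8·(0.2224 − sin(2π·0.2224)/(2π)) = 0.5251 → s = 33.5251
radial distance = base radius + s = 32 + 33.5251 = 65.5251

65.5251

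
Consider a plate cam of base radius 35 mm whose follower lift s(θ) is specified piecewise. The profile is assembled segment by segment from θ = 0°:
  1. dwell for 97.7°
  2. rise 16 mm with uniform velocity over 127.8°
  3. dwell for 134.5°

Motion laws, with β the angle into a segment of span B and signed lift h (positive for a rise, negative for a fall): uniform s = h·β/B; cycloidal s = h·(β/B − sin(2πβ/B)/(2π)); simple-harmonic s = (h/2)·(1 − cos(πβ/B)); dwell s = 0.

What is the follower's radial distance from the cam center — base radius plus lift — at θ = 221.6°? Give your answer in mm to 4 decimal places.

seg 1 [0°–97.7°] dwell: s stays 0.0000
seg 2 [97.7°–225.5°] uniform, h=16: θ=221.6° here. β=123.9, B=127.8. 16·123.9/127.8 = 15.5117 → s = 15.5117
radial distance = base radius + s = 35 + 15.5117 = 50.5117

50.5117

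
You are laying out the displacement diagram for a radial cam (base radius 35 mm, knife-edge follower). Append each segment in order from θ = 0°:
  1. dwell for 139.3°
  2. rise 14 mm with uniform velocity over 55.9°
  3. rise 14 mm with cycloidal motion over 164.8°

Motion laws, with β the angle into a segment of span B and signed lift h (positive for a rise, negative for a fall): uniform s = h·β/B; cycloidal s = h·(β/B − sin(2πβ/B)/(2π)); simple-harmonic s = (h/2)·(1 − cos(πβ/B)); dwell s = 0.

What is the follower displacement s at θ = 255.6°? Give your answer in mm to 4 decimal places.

seg 1 [0°–139.3°] dwell: s stays 0.0000
seg 2 [139.3°–195.2°] uniform, h=14: full span → s += 14 → s = 14.0000
seg 3 [195.2°–360°] cycloidal, h=14: θ=255.6° here. β=60.4, B=164.8. 14·(0.3665 − sin(2π·0.3665)/(2π)) = 3.4737 → s = 17.4737

17.4737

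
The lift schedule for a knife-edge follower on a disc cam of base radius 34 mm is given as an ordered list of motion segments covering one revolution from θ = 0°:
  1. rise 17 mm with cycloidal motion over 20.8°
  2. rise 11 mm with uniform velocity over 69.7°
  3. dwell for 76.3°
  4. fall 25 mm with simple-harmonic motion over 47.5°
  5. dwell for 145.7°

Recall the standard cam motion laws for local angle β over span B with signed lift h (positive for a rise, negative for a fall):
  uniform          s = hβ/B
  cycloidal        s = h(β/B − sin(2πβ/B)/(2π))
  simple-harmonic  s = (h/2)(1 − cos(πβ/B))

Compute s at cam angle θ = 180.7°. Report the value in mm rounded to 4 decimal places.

seg 1 [0°–20.8°] cycloidal, h=17: full span → s += 17 → s = 17.0000
seg 2 [20.8°–90.5°] uniform, h=11: full span → s += 11 → s = 28.0000
seg 3 [90.5°–166.8°] dwell: s stays 28.0000
seg 4 [166.8°–214.3°] simple-harmonic, h=-25: θ=180.7° here. β=13.9, B=47.5. -25/2·(1 − cos(π·0.2926)) = -4.9206 → s = 23.0794

23.0794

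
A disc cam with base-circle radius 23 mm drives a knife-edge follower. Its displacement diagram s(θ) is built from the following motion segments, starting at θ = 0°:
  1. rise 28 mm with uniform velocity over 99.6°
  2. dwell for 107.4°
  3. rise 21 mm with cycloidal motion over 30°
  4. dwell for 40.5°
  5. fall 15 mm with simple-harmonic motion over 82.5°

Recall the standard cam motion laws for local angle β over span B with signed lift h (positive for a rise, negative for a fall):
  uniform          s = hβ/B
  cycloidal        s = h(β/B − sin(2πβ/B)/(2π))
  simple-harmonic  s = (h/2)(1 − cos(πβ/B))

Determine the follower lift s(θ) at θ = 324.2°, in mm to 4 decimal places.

seg 1 [0°–99.6°] uniform, h=28: full span → s += 28 → s = 28.0000
seg 2 [99.6°–207°] dwell: s stays 28.0000
seg 3 [207°–237°] cycloidal, h=21: full span → s += 21 → s = 49.0000
seg 4 [237°–277.5°] dwell: s stays 49.0000
seg 5 [277.5°–360°] simple-harmonic, h=-15: θ=324.2° here. β=46.7, B=82.5. -15/2·(1 − cos(π·0.5661)) = -9.0454 → s = 39.9546

39.9546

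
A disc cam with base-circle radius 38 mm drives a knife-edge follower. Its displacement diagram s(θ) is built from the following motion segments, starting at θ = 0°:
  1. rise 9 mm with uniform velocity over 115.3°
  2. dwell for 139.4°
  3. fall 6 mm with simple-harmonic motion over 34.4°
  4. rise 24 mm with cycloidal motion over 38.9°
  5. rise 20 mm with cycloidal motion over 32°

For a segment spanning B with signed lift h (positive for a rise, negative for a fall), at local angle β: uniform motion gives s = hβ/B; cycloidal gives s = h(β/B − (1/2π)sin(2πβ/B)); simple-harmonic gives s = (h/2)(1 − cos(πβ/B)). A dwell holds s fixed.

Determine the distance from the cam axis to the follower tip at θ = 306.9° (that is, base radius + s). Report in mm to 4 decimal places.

seg 1 [0°–115.3°] uniform, h=9: full span → s += 9 → s = 9.0000
seg 2 [115.3°–254.7°] dwell: s stays 9.0000
seg 3 [254.7°–289.1°] simple-harmonic, h=-6: full span → s += -6 → s = 3.0000
seg 4 [289.1°–328°] cycloidal, h=24: θ=306.9° here. β=17.8, B=38.9. 24·(0.4576 − sin(2π·0.4576)/(2π)) = 9.9760 → s = 12.9760
radial distance = base radius + s = 38 + 12.9760 = 50.9760

50.9760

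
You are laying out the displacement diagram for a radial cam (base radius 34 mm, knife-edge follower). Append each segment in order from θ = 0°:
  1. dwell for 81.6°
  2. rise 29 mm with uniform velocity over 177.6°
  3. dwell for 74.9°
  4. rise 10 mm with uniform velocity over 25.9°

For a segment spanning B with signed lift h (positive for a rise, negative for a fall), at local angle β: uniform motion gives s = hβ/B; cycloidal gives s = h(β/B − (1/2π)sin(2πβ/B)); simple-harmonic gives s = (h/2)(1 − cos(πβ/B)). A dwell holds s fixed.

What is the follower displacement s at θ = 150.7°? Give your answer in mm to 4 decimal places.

seg 1 [0°–81.6°] dwell: s stays 0.0000
seg 2 [81.6°–259.2°] uniform, h=29: θ=150.7° here. β=69.1, B=177.6. 29·69.1/177.6 = 11.2832 → s = 11.2832

11.2832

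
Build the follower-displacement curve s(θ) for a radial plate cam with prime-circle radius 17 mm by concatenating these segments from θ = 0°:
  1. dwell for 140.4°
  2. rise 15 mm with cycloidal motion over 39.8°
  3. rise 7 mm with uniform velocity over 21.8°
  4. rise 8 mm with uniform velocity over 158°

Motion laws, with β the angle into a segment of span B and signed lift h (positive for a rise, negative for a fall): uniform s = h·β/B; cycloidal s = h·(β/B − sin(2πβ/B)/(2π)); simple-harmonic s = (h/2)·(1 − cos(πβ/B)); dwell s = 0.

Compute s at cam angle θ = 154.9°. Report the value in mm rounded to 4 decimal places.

seg 1 [0°–140.4°] dwell: s stays 0.0000
seg 2 [140.4°–180.2°] cycloidal, h=15: θ=154.9° here. β=14.5, B=39.8. 15·(0.3643 − sin(2π·0.3643)/(2π)) = 3.6674 → s = 3.6674

3.6674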